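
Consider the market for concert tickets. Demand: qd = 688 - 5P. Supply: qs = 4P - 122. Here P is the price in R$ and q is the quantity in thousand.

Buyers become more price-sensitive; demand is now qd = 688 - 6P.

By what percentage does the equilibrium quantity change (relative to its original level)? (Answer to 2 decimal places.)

Before the shock: 688 - 5P = 4P - 122 ⇒ 810 = 9P ⇒ P = 90, q = 238.
After the shift, demand is qd = 688 - 6P and supply is qs = 4P - 122.
Clearing the new market: 688 - 6P = 4P - 122, so P = 81 and q = 202.
%Δq = (202 − 238) / 238 × 100 = -15.13%.

-15.13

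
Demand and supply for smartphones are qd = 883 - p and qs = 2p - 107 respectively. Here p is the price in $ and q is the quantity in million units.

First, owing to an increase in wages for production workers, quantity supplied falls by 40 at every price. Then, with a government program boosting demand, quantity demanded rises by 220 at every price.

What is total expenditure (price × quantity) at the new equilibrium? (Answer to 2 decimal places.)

Initially, 883 - p = 2p - 107, so 990 = 3p and p = 330, q = 553.
The shock moves the curves to qd = 1103 - p and qs = 2p - 147.
Setting them equal: 1103 - p = 2p - 147 → 1250 = 3p, so p = 1250/3 ≈ 416.6667 and q = 2059/3 ≈ 686.3333.
New expenditure = 416.6667 × 686.3333 = 285972.22.

285972.22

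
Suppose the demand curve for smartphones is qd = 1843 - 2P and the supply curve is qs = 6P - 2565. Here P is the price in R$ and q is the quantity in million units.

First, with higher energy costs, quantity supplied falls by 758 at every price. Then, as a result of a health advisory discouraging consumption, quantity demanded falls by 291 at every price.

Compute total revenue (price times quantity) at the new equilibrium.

203074.21875

Original equilibrium: 1843 - 2P = 6P - 2565 gives 4408 = 8P, so P = 551 and q = 741.
With the change applied: demand qd = 1552 - 2P, supply qs = 6P - 3323.
Equate the new curves: 1552 - 2P = 6P - 3323, giving 4875 = 8P, P = 609.375, q = 333.25.
New expenditure = 609.375 × 333.25 = 203074.21875.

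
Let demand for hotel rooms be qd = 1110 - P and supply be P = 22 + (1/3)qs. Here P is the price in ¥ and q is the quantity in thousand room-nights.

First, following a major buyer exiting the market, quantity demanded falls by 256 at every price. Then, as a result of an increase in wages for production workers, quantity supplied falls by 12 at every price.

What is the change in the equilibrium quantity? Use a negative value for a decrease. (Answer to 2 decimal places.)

-195.00

Original equilibrium: 1110 - P = 3P - 66 gives 1176 = 4P, so P = 294 and q = 816.
The shock moves the curves to qd = 854 - P and qs = 3P - 78.
Clearing the new market: 854 - P = 3P - 78, so P = 233 and q = 621.
Δq = 621 − 816 = -195.00.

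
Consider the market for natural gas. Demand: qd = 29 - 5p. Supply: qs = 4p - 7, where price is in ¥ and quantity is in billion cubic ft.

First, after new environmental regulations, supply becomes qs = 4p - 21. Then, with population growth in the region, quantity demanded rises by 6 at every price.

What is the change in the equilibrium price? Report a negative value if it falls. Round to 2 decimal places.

+2.22

Initially, 29 - 5p = 4p - 7, so 36 = 9p and p = 4, q = 9.
The new curves are qd = 35 - 5p (demand) and qs = 4p - 21 (supply).
Setting them equal: 35 - 5p = 4p - 21 → 56 = 9p, so p = 56/9 ≈ 6.2222 and q = 35/9 ≈ 3.8889.
Δp = 6.2222 − 4 = +2.22.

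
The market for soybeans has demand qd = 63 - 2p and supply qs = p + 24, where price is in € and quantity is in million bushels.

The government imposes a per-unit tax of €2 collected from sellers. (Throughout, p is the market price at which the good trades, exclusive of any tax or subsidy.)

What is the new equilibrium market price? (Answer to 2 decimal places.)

Original equilibrium: 63 - 2p = p + 24 gives 39 = 3p, so p = 13 and q = 37.
Since sellers keep the price net of the tax, the effective supply curve becomes qs = p + 22.
New equilibrium: 63 - 2p = p + 22 ⇒ 41 = 3p ⇒ p = 41/3 ≈ 13.6667, q = 107/3 ≈ 35.6667.

13.67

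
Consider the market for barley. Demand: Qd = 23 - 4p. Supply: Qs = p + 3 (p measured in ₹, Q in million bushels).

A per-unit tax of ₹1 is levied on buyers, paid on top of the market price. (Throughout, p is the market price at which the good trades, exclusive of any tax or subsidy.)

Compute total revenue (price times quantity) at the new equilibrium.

19.84

Solve the original market: 23 - 4p = p + 3, hence p = 4 and Q = 7.
Since buyers pay the price plus the tax, the effective demand curve becomes Qd = 19 - 4p.
New equilibrium: 19 - 4p = p + 3 ⇒ 16 = 5p ⇒ p = 3.2, Q = 6.2.
New expenditure = 3.2 × 6.2 = 19.84.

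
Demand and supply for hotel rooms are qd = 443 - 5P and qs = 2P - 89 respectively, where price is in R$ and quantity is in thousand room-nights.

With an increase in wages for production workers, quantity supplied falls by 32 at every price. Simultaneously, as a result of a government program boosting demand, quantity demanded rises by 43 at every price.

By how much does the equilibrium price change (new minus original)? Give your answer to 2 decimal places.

Initially, 443 - 5P = 2P - 89, so 532 = 7P and P = 76, q = 63.
The shock moves the curves to qd = 486 - 5P and qs = 2P - 121.
Equate the new curves: 486 - 5P = 2P - 121, giving 607 = 7P, P = 607/7 ≈ 86.7143, q = 367/7 ≈ 52.4286.
ΔP = 86.7143 − 76 = +10.71.

+10.71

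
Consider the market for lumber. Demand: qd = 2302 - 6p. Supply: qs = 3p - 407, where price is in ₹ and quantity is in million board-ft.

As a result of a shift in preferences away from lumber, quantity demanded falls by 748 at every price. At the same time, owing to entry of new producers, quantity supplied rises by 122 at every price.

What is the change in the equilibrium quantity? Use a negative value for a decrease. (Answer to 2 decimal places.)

Before the shock: 2302 - 6p = 3p - 407 ⇒ 2709 = 9p ⇒ p = 301, q = 496.
With the change applied: demand qd = 1554 - 6p, supply qs = 3p - 285.
Equate the new curves: 1554 - 6p = 3p - 285, giving 1839 = 9p, p = 613/3 ≈ 204.3333, q = 328.
Δq = 328 − 496 = -168.00.

-168.00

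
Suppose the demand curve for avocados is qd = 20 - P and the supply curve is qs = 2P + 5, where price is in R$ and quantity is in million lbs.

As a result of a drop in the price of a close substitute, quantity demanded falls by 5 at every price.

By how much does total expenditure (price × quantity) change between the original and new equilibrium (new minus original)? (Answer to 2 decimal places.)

Original equilibrium: 20 - P = 2P + 5 gives 15 = 3P, so P = 5 and q = 15.
After the shift, demand is qd = 15 - P and supply is qs = 2P + 5.
Setting them equal: 15 - P = 2P + 5 → 10 = 3P, so P = 10/3 ≈ 3.3333 and q = 35/3 ≈ 11.6667.
Expenditure moves from 5×15 = 75 to 3.3333×11.6667 = 38.8889; change = -36.11.

-36.11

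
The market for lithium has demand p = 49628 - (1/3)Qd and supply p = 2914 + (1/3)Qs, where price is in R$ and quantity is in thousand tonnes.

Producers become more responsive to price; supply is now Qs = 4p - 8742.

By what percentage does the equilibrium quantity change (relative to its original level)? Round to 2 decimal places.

Original equilibrium: 148884 - 3p = 3p - 8742 gives 157626 = 6p, so p = 26271 and Q = 70071.
With the change applied: demand Qd = 148884 - 3p, supply Qs = 4p - 8742.
New equilibrium: 148884 - 3p = 4p - 8742 ⇒ 157626 = 7p ⇒ p = 22518, Q = 81330.
%ΔQ = (81330 − 70071) / 70071 × 100 = +16.07%.

+16.07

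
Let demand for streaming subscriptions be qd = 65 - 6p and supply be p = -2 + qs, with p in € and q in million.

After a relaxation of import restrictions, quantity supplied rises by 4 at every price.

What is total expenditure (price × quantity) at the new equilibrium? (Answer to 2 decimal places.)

Before the shock: 65 - 6p = p + 2 ⇒ 63 = 7p ⇒ p = 9, q = 11.
With the change applied: demand qd = 65 - 6p, supply qs = p + 6.
New equilibrium: 65 - 6p = p + 6 ⇒ 59 = 7p ⇒ p = 59/7 ≈ 8.4286, q = 101/7 ≈ 14.4286.
New expenditure = 8.4286 × 14.4286 = 121.61.

121.61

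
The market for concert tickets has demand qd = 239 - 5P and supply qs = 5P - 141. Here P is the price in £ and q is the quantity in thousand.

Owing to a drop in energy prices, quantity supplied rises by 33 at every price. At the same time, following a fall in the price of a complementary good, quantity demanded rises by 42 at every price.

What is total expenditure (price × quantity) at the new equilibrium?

Before the shock: 239 - 5P = 5P - 141 ⇒ 380 = 10P ⇒ P = 38, q = 49.
With the change applied: demand qd = 281 - 5P, supply qs = 5P - 108.
New equilibrium: 281 - 5P = 5P - 108 ⇒ 389 = 10P ⇒ P = 38.9, q = 86.5.
New expenditure = 38.9 × 86.5 = 3364.85.

3364.85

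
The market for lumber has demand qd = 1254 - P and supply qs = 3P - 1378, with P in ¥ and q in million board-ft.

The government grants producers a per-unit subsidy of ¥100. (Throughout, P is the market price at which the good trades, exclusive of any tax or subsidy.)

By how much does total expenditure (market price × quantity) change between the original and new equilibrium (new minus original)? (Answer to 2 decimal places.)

Before the shock: 1254 - P = 3P - 1378 ⇒ 2632 = 4P ⇒ P = 658, q = 596.
Since sellers receive the price plus the subsidy, the effective supply curve becomes qs = 3P - 1078.
Equate the new curves: 1254 - P = 3P - 1078, giving 2332 = 4P, P = 583, q = 671.
Expenditure moves from 658×596 = 392168 to 583×671 = 391193; change = -975.00.

-975.00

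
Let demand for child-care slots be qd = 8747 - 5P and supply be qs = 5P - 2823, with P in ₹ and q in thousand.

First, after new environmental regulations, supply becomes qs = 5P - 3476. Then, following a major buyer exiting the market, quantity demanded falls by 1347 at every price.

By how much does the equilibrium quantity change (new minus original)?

-1000

Solve the original market: 8747 - 5P = 5P - 2823, hence P = 1157 and q = 2962.
The new curves are qd = 7400 - 5P (demand) and qs = 5P - 3476 (supply).
Setting them equal: 7400 - 5P = 5P - 3476 → 10876 = 10P, so P = 1087.6 and q = 1962.
Δq = 1962 − 2962 = -1000.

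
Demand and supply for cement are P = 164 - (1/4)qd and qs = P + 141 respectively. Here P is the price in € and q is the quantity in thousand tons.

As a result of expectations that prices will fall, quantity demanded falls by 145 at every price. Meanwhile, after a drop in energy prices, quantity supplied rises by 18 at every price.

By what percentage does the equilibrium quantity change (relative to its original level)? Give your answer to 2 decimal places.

-5.98

Before the shock: 656 - 4P = P + 141 ⇒ 515 = 5P ⇒ P = 103, q = 244.
With the change applied: demand qd = 511 - 4P, supply qs = P + 159.
Equate the new curves: 511 - 4P = P + 159, giving 352 = 5P, P = 70.4, q = 229.4.
%Δq = (229.4 − 244) / 244 × 100 = -5.98%.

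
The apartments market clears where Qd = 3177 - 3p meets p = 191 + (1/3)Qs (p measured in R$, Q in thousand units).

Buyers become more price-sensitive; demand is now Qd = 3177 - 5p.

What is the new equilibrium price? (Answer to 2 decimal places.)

468.75

Solve the original market: 3177 - 3p = 3p - 573, hence p = 625 and Q = 1302.
After the shift, demand is Qd = 3177 - 5p and supply is Qs = 3p - 573.
Setting them equal: 3177 - 5p = 3p - 573 → 3750 = 8p, so p = 468.75 and Q = 833.25.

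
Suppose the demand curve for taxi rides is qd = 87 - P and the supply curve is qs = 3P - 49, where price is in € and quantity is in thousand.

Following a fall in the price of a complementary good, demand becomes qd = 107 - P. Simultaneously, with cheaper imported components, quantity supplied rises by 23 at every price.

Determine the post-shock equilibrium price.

33.25

Initially, 87 - P = 3P - 49, so 136 = 4P and P = 34, q = 53.
After the shift, demand is qd = 107 - P and supply is qs = 3P - 26.
Clearing the new market: 107 - P = 3P - 26, so P = 33.25 and q = 73.75.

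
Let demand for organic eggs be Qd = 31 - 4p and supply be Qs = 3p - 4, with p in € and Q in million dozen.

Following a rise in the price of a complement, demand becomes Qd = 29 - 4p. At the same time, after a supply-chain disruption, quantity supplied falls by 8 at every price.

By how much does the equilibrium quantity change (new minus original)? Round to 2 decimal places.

Before the shock: 31 - 4p = 3p - 4 ⇒ 35 = 7p ⇒ p = 5, Q = 11.
The shock moves the curves to Qd = 29 - 4p and Qs = 3p - 12.
Equate the new curves: 29 - 4p = 3p - 12, giving 41 = 7p, p = 41/7 ≈ 5.8571, Q = 39/7 ≈ 5.5714.
ΔQ = 5.5714 − 11 = -5.43.

-5.43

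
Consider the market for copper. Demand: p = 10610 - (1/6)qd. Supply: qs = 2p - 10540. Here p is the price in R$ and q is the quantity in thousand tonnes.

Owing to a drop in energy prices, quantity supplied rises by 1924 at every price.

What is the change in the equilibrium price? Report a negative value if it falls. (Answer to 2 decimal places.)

-240.50

Before the shock: 63660 - 6p = 2p - 10540 ⇒ 74200 = 8p ⇒ p = 9275, q = 8010.
With the change applied: demand qd = 63660 - 6p, supply qs = 2p - 8616.
Equate the new curves: 63660 - 6p = 2p - 8616, giving 72276 = 8p, p = 9034.5, q = 9453.
Δp = 9034.5 − 9275 = -240.50.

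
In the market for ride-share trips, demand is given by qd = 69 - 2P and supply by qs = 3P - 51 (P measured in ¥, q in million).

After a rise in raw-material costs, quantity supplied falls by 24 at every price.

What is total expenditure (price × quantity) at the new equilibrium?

Original equilibrium: 69 - 2P = 3P - 51 gives 120 = 5P, so P = 24 and q = 21.
The new curves are qd = 69 - 2P (demand) and qs = 3P - 75 (supply).
Clearing the new market: 69 - 2P = 3P - 75, so P = 28.8 and q = 11.4.
New expenditure = 28.8 × 11.4 = 328.32.

328.32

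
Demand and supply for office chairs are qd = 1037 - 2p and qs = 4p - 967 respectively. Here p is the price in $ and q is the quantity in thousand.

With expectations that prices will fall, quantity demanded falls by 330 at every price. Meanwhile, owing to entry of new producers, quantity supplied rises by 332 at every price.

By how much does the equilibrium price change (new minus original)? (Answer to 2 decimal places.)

-110.33

Original equilibrium: 1037 - 2p = 4p - 967 gives 2004 = 6p, so p = 334 and q = 369.
With the change applied: demand qd = 707 - 2p, supply qs = 4p - 635.
Equate the new curves: 707 - 2p = 4p - 635, giving 1342 = 6p, p = 671/3 ≈ 223.6667, q = 779/3 ≈ 259.6667.
Δp = 223.6667 − 334 = -110.33.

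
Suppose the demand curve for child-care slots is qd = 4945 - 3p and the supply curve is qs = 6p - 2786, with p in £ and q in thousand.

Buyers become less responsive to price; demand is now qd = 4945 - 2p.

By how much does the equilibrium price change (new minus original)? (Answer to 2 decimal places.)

+107.38

Before the shock: 4945 - 3p = 6p - 2786 ⇒ 7731 = 9p ⇒ p = 859, q = 2368.
The shock moves the curves to qd = 4945 - 2p and qs = 6p - 2786.
New equilibrium: 4945 - 2p = 6p - 2786 ⇒ 7731 = 8p ⇒ p = 966.375, q = 3012.25.
Δp = 966.375 − 859 = +107.38.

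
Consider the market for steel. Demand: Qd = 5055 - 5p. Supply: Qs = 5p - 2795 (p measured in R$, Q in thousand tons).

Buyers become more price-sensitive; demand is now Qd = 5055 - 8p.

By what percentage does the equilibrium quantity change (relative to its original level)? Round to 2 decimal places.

Initially, 5055 - 5p = 5p - 2795, so 7850 = 10p and p = 785, Q = 1130.
The new curves are Qd = 5055 - 8p (demand) and Qs = 5p - 2795 (supply).
Clearing the new market: 5055 - 8p = 5p - 2795, so p = 7850/13 ≈ 603.8462 and Q = 2915/13 ≈ 224.2308.
%ΔQ = (224.2308 − 1130) / 1130 × 100 = -80.16%.

-80.16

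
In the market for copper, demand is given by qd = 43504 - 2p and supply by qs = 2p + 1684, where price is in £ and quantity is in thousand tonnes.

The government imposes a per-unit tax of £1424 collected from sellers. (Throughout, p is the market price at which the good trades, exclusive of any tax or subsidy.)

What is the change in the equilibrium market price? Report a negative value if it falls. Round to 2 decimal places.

+712.00

Initially, 43504 - 2p = 2p + 1684, so 41820 = 4p and p = 10455, q = 22594.
Since sellers keep the price net of the tax, the effective supply curve becomes qs = 2p - 1164.
Clearing the new market: 43504 - 2p = 2p - 1164, so p = 11167 and q = 21170.
Δp = 11167 − 10455 = +712.00.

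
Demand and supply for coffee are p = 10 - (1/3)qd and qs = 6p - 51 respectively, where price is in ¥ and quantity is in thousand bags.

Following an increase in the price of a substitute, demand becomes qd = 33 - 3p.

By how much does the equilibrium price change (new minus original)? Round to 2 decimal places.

Solve the original market: 30 - 3p = 6p - 51, hence p = 9 and q = 3.
The shock moves the curves to qd = 33 - 3p and qs = 6p - 51.
New equilibrium: 33 - 3p = 6p - 51 ⇒ 84 = 9p ⇒ p = 28/3 ≈ 9.3333, q = 5.
Δp = 9.3333 − 9 = +0.33.

+0.33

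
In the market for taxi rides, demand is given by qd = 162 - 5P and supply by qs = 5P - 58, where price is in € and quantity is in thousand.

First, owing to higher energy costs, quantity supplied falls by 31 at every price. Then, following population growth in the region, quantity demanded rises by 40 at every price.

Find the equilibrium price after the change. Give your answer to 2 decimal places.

29.10

Initially, 162 - 5P = 5P - 58, so 220 = 10P and P = 22, q = 52.
The shock moves the curves to qd = 202 - 5P and qs = 5P - 89.
New equilibrium: 202 - 5P = 5P - 89 ⇒ 291 = 10P ⇒ P = 29.1, q = 56.5.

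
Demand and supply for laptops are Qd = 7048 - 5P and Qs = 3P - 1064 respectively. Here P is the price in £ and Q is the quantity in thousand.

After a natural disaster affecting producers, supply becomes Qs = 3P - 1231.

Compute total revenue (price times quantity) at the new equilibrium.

Original equilibrium: 7048 - 5P = 3P - 1064 gives 8112 = 8P, so P = 1014 and Q = 1978.
The new curves are Qd = 7048 - 5P (demand) and Qs = 3P - 1231 (supply).
Equate the new curves: 7048 - 5P = 3P - 1231, giving 8279 = 8P, P = 1034.875, Q = 1873.625.
New expenditure = 1034.875 × 1873.625 = 1938967.671875.

1938967.671875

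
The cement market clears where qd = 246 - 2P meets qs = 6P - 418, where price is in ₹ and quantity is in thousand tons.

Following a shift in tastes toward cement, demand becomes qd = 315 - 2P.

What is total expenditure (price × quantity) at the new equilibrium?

Original equilibrium: 246 - 2P = 6P - 418 gives 664 = 8P, so P = 83 and q = 80.
The new curves are qd = 315 - 2P (demand) and qs = 6P - 418 (supply).
Clearing the new market: 315 - 2P = 6P - 418, so P = 91.625 and q = 131.75.
New expenditure = 91.625 × 131.75 = 12071.59375.

12071.59375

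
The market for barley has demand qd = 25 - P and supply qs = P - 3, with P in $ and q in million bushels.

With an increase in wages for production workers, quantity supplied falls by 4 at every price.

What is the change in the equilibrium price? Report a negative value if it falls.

+2

Solve the original market: 25 - P = P - 3, hence P = 14 and q = 11.
The new curves are qd = 25 - P (demand) and qs = P - 7 (supply).
Equate the new curves: 25 - P = P - 7, giving 32 = 2P, P = 16, q = 9.
ΔP = 16 − 14 = +2.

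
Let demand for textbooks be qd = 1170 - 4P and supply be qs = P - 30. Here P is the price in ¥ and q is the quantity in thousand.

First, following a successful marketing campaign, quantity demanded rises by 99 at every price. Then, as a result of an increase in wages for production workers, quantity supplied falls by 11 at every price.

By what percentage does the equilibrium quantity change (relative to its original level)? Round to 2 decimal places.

+5.24

Original equilibrium: 1170 - 4P = P - 30 gives 1200 = 5P, so P = 240 and q = 210.
After the shift, demand is qd = 1269 - 4P and supply is qs = P - 41.
New equilibrium: 1269 - 4P = P - 41 ⇒ 1310 = 5P ⇒ P = 262, q = 221.
%Δq = (221 − 210) / 210 × 100 = +5.24%.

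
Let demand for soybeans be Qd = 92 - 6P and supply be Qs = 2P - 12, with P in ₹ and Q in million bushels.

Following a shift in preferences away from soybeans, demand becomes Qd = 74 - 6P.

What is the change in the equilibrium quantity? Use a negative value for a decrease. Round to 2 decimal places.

Solve the original market: 92 - 6P = 2P - 12, hence P = 13 and Q = 14.
The new curves are Qd = 74 - 6P (demand) and Qs = 2P - 12 (supply).
Equate the new curves: 74 - 6P = 2P - 12, giving 86 = 8P, P = 10.75, Q = 9.5.
ΔQ = 9.5 − 14 = -4.50.

-4.50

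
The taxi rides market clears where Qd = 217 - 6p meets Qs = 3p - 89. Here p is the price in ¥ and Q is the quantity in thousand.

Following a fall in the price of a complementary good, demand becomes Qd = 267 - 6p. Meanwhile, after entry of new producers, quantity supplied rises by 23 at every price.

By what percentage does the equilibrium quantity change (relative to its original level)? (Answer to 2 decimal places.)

+246.15

Initially, 217 - 6p = 3p - 89, so 306 = 9p and p = 34, Q = 13.
With the change applied: demand Qd = 267 - 6p, supply Qs = 3p - 66.
Clearing the new market: 267 - 6p = 3p - 66, so p = 37 and Q = 45.
%ΔQ = (45 − 13) / 13 × 100 = +246.15%.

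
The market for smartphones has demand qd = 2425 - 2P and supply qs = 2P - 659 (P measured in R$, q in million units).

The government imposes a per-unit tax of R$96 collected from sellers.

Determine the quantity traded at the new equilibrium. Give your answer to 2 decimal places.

Original equilibrium: 2425 - 2P = 2P - 659 gives 3084 = 4P, so P = 771 and q = 883.
Since sellers keep the price net of the tax, the effective supply curve becomes qs = 2P - 851.
Equate the new curves: 2425 - 2P = 2P - 851, giving 3276 = 4P, P = 819, q = 787.

787.00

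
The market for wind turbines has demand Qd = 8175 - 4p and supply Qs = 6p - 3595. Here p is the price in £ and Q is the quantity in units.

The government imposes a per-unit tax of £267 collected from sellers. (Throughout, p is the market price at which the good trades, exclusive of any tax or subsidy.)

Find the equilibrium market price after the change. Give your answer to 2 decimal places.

1337.20

Original equilibrium: 8175 - 4p = 6p - 3595 gives 11770 = 10p, so p = 1177 and Q = 3467.
Since sellers keep the price net of the tax, the effective supply curve becomes Qs = 6p - 5197.
Clearing the new market: 8175 - 4p = 6p - 5197, so p = 1337.2 and Q = 2826.2.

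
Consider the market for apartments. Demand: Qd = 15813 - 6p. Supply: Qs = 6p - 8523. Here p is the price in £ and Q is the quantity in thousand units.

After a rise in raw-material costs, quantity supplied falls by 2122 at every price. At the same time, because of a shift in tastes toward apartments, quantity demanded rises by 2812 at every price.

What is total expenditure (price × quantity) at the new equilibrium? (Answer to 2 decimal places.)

9732275.00

Initially, 15813 - 6p = 6p - 8523, so 24336 = 12p and p = 2028, Q = 3645.
After the shift, demand is Qd = 18625 - 6p and supply is Qs = 6p - 10645.
New equilibrium: 18625 - 6p = 6p - 10645 ⇒ 29270 = 12p ⇒ p = 14635/6 ≈ 2439.1667, Q = 3990.
New expenditure = 2439.1667 × 3990 = 9732275.00.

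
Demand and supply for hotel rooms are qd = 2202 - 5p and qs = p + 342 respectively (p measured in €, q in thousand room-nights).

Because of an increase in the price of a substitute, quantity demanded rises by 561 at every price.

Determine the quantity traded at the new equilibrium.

Before the shock: 2202 - 5p = p + 342 ⇒ 1860 = 6p ⇒ p = 310, q = 652.
After the shift, demand is qd = 2763 - 5p and supply is qs = p + 342.
Equate the new curves: 2763 - 5p = p + 342, giving 2421 = 6p, p = 403.5, q = 745.5.

745.5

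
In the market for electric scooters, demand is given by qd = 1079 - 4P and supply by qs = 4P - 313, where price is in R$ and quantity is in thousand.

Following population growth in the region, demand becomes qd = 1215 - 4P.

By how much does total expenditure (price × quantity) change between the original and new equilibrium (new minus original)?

+19499

Initially, 1079 - 4P = 4P - 313, so 1392 = 8P and P = 174, q = 383.
The shock moves the curves to qd = 1215 - 4P and qs = 4P - 313.
Equate the new curves: 1215 - 4P = 4P - 313, giving 1528 = 8P, P = 191, q = 451.
Expenditure moves from 174×383 = 66642 to 191×451 = 86141; change = +19499.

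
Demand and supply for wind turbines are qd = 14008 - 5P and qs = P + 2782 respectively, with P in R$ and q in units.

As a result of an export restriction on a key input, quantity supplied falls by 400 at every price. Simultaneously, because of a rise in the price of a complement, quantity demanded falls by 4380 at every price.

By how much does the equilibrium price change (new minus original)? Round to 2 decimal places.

Initially, 14008 - 5P = P + 2782, so 11226 = 6P and P = 1871, q = 4653.
After the shift, demand is qd = 9628 - 5P and supply is qs = P + 2382.
New equilibrium: 9628 - 5P = P + 2382 ⇒ 7246 = 6P ⇒ P = 3623/3 ≈ 1207.6667, q = 10769/3 ≈ 3589.6667.
ΔP = 1207.6667 − 1871 = -663.33.

-663.33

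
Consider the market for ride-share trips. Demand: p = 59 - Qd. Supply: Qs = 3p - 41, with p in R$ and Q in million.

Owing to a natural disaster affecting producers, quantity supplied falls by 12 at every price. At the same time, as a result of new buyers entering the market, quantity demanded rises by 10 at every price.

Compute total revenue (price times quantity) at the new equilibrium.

Initially, 59 - p = 3p - 41, so 100 = 4p and p = 25, Q = 34.
The new curves are Qd = 69 - p (demand) and Qs = 3p - 53 (supply).
Setting them equal: 69 - p = 3p - 53 → 122 = 4p, so p = 30.5 and Q = 38.5.
New expenditure = 30.5 × 38.5 = 1174.25.

1174.25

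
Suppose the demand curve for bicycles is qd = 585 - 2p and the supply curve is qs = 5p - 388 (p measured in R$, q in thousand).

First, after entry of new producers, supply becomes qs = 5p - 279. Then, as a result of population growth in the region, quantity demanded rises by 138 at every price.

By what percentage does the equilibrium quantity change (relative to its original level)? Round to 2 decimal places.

+42.25

Before the shock: 585 - 2p = 5p - 388 ⇒ 973 = 7p ⇒ p = 139, q = 307.
With the change applied: demand qd = 723 - 2p, supply qs = 5p - 279.
Equate the new curves: 723 - 2p = 5p - 279, giving 1002 = 7p, p = 1002/7 ≈ 143.1429, q = 3057/7 ≈ 436.7143.
%Δq = (436.7143 − 307) / 307 × 100 = +42.25%.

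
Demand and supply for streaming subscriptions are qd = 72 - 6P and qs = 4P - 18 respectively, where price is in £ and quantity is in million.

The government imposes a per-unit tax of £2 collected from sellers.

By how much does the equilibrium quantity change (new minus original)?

-4.8

Initially, 72 - 6P = 4P - 18, so 90 = 10P and P = 9, q = 18.
Since sellers keep the price net of the tax, the effective supply curve becomes qs = 4P - 26.
Clearing the new market: 72 - 6P = 4P - 26, so P = 9.8 and q = 13.2.
Δq = 13.2 − 18 = -4.8.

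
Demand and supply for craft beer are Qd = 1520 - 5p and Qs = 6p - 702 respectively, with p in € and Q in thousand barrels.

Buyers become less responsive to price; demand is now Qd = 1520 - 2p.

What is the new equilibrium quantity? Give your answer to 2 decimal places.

964.50

Original equilibrium: 1520 - 5p = 6p - 702 gives 2222 = 11p, so p = 202 and Q = 510.
With the change applied: demand Qd = 1520 - 2p, supply Qs = 6p - 702.
Setting them equal: 1520 - 2p = 6p - 702 → 2222 = 8p, so p = 277.75 and Q = 964.5.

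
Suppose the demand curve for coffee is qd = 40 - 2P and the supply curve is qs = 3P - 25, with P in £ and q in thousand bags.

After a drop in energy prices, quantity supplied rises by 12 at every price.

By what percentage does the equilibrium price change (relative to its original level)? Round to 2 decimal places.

Initially, 40 - 2P = 3P - 25, so 65 = 5P and P = 13, q = 14.
The new curves are qd = 40 - 2P (demand) and qs = 3P - 13 (supply).
Clearing the new market: 40 - 2P = 3P - 13, so P = 10.6 and q = 18.8.
%ΔP = (10.6 − 13) / 13 × 100 = -18.46%.

-18.46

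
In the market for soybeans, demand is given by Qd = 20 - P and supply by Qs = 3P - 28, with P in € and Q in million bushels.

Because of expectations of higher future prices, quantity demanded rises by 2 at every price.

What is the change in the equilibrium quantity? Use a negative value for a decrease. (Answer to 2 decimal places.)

Before the shock: 20 - P = 3P - 28 ⇒ 48 = 4P ⇒ P = 12, Q = 8.
The new curves are Qd = 22 - P (demand) and Qs = 3P - 28 (supply).
New equilibrium: 22 - P = 3P - 28 ⇒ 50 = 4P ⇒ P = 12.5, Q = 9.5.
ΔQ = 9.5 − 8 = +1.50.

+1.50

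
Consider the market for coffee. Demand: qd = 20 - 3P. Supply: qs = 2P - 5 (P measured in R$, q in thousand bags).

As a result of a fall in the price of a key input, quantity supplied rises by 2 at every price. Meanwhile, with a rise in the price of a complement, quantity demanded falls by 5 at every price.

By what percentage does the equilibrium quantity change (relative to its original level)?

Initially, 20 - 3P = 2P - 5, so 25 = 5P and P = 5, q = 5.
The shock moves the curves to qd = 15 - 3P and qs = 2P - 3.
Equate the new curves: 15 - 3P = 2P - 3, giving 18 = 5P, P = 3.6, q = 4.2.
%Δq = (4.2 − 5) / 5 × 100 = -16%.

-16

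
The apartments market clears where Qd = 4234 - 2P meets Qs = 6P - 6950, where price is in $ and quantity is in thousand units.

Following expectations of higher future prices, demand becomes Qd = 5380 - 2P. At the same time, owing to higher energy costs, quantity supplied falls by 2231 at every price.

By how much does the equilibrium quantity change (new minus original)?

+301.75

Initially, 4234 - 2P = 6P - 6950, so 11184 = 8P and P = 1398, Q = 1438.
With the change applied: demand Qd = 5380 - 2P, supply Qs = 6P - 9181.
Setting them equal: 5380 - 2P = 6P - 9181 → 14561 = 8P, so P = 1820.125 and Q = 1739.75.
ΔQ = 1739.75 − 1438 = +301.75.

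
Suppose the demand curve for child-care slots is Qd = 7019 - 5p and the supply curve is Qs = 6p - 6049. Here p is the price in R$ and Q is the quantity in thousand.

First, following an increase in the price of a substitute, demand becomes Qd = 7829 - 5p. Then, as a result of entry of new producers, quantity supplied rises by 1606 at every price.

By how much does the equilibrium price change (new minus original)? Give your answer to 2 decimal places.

Solve the original market: 7019 - 5p = 6p - 6049, hence p = 1188 and Q = 1079.
After the shift, demand is Qd = 7829 - 5p and supply is Qs = 6p - 4443.
Equate the new curves: 7829 - 5p = 6p - 4443, giving 12272 = 11p, p = 12272/11 ≈ 1115.6364, Q = 24759/11 ≈ 2250.8182.
Δp = 1115.6364 − 1188 = -72.36.

-72.36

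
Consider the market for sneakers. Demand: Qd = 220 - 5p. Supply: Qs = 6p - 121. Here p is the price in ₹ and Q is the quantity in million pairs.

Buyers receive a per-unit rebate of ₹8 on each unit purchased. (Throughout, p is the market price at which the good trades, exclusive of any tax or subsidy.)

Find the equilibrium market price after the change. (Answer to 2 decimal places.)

Initially, 220 - 5p = 6p - 121, so 341 = 11p and p = 31, Q = 65.
Since buyers' out-of-pocket price is the market price minus the rebate, the effective demand curve becomes Qd = 260 - 5p.
Clearing the new market: 260 - 5p = 6p - 121, so p = 381/11 ≈ 34.6364 and Q = 955/11 ≈ 86.8182.

34.64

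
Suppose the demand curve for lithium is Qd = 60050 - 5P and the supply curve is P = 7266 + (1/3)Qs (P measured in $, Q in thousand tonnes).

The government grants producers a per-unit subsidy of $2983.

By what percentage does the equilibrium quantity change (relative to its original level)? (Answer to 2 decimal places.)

Before the shock: 60050 - 5P = 3P - 21798 ⇒ 81848 = 8P ⇒ P = 10231, Q = 8895.
Since sellers receive the price plus the subsidy, the effective supply curve becomes Qs = 3P - 12849.
Equate the new curves: 60050 - 5P = 3P - 12849, giving 72899 = 8P, P = 9112.375, Q = 14488.125.
%ΔQ = (14488.125 − 8895) / 8895 × 100 = +62.88%.

+62.88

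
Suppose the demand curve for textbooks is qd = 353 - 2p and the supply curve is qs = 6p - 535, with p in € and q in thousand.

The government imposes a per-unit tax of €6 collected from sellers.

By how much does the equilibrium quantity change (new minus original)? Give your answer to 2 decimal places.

Before the shock: 353 - 2p = 6p - 535 ⇒ 888 = 8p ⇒ p = 111, q = 131.
Since sellers keep the price net of the tax, the effective supply curve becomes qs = 6p - 571.
Clearing the new market: 353 - 2p = 6p - 571, so p = 115.5 and q = 122.
Δq = 122 − 131 = -9.00.

-9.00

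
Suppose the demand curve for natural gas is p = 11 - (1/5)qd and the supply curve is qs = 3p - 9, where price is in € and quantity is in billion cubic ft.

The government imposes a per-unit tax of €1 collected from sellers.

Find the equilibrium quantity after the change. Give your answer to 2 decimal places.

Original equilibrium: 55 - 5p = 3p - 9 gives 64 = 8p, so p = 8 and q = 15.
Since sellers keep the price net of the tax, the effective supply curve becomes qs = 3p - 12.
Clearing the new market: 55 - 5p = 3p - 12, so p = 8.375 and q = 13.125.

13.13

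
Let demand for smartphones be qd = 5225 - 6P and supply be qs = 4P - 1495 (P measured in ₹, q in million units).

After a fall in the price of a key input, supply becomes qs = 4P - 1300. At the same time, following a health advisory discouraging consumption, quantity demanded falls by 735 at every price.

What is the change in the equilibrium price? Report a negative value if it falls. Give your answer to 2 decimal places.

-93.00

Original equilibrium: 5225 - 6P = 4P - 1495 gives 6720 = 10P, so P = 672 and q = 1193.
With the change applied: demand qd = 4490 - 6P, supply qs = 4P - 1300.
Setting them equal: 4490 - 6P = 4P - 1300 → 5790 = 10P, so P = 579 and q = 1016.
ΔP = 579 − 672 = -93.00.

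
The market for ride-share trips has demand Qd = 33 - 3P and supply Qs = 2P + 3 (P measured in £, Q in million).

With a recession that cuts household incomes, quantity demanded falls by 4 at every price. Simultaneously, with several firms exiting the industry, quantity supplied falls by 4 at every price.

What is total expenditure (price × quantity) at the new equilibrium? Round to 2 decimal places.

66.00

Solve the original market: 33 - 3P = 2P + 3, hence P = 6 and Q = 15.
The shock moves the curves to Qd = 29 - 3P and Qs = 2P - 1.
Equate the new curves: 29 - 3P = 2P - 1, giving 30 = 5P, P = 6, Q = 11.
New expenditure = 6 × 11 = 66.00.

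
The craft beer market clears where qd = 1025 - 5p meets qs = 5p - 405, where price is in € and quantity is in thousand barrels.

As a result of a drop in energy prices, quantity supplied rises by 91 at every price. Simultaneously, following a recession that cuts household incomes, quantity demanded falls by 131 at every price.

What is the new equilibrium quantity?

290

Initially, 1025 - 5p = 5p - 405, so 1430 = 10p and p = 143, q = 310.
The shock moves the curves to qd = 894 - 5p and qs = 5p - 314.
Clearing the new market: 894 - 5p = 5p - 314, so p = 120.8 and q = 290.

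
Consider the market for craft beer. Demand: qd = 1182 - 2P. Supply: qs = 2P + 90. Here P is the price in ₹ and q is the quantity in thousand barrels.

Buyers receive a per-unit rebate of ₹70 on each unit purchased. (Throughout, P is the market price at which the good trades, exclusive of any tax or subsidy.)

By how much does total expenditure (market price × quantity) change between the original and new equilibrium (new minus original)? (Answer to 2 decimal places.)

+43820.00

Solve the original market: 1182 - 2P = 2P + 90, hence P = 273 and q = 636.
Since buyers' out-of-pocket price is the market price minus the rebate, the effective demand curve becomes qd = 1322 - 2P.
Equate the new curves: 1322 - 2P = 2P + 90, giving 1232 = 4P, P = 308, q = 706.
Expenditure moves from 273×636 = 173628 to 308×706 = 217448; change = +43820.00.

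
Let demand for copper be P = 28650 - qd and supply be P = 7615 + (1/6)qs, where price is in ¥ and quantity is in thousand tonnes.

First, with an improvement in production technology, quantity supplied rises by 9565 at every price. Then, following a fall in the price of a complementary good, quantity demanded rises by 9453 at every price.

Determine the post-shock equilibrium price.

Before the shock: 28650 - P = 6P - 45690 ⇒ 74340 = 7P ⇒ P = 10620, q = 18030.
The new curves are qd = 38103 - P (demand) and qs = 6P - 36125 (supply).
Equate the new curves: 38103 - P = 6P - 36125, giving 74228 = 7P, P = 10604, q = 27499.

10604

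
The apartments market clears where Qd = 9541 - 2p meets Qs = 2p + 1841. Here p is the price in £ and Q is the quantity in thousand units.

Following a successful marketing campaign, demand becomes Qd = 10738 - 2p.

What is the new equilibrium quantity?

6289.5

Original equilibrium: 9541 - 2p = 2p + 1841 gives 7700 = 4p, so p = 1925 and Q = 5691.
The new curves are Qd = 10738 - 2p (demand) and Qs = 2p + 1841 (supply).
New equilibrium: 10738 - 2p = 2p + 1841 ⇒ 8897 = 4p ⇒ p = 2224.25, Q = 6289.5.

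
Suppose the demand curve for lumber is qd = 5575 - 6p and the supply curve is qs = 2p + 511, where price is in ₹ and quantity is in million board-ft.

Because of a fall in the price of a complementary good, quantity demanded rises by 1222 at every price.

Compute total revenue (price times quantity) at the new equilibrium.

Before the shock: 5575 - 6p = 2p + 511 ⇒ 5064 = 8p ⇒ p = 633, q = 1777.
The new curves are qd = 6797 - 6p (demand) and qs = 2p + 511 (supply).
New equilibrium: 6797 - 6p = 2p + 511 ⇒ 6286 = 8p ⇒ p = 785.75, q = 2082.5.
New expenditure = 785.75 × 2082.5 = 1636324.375.

1636324.375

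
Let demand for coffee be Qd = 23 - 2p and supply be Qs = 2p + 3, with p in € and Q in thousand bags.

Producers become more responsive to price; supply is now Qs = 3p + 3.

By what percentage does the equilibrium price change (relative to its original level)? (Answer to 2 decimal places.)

-20.00

Before the shock: 23 - 2p = 2p + 3 ⇒ 20 = 4p ⇒ p = 5, Q = 13.
The new curves are Qd = 23 - 2p (demand) and Qs = 3p + 3 (supply).
Equate the new curves: 23 - 2p = 3p + 3, giving 20 = 5p, p = 4, Q = 15.
%Δp = (4 − 5) / 5 × 100 = -20.00%.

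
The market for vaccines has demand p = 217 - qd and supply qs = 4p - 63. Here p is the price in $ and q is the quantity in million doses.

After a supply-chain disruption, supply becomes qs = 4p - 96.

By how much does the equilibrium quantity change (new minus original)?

Original equilibrium: 217 - p = 4p - 63 gives 280 = 5p, so p = 56 and q = 161.
The new curves are qd = 217 - p (demand) and qs = 4p - 96 (supply).
Equate the new curves: 217 - p = 4p - 96, giving 313 = 5p, p = 62.6, q = 154.4.
Δq = 154.4 − 161 = -6.6.

-6.6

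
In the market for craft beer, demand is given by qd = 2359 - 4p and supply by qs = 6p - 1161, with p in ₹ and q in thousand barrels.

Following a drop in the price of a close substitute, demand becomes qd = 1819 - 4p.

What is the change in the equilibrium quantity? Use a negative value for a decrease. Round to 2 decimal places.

Initially, 2359 - 4p = 6p - 1161, so 3520 = 10p and p = 352, q = 951.
After the shift, demand is qd = 1819 - 4p and supply is qs = 6p - 1161.
New equilibrium: 1819 - 4p = 6p - 1161 ⇒ 2980 = 10p ⇒ p = 298, q = 627.
Δq = 627 − 951 = -324.00.

-324.00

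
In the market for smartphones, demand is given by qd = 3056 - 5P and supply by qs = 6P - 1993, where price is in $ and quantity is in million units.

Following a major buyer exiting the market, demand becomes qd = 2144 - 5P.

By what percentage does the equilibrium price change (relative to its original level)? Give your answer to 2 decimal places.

-18.06

Initially, 3056 - 5P = 6P - 1993, so 5049 = 11P and P = 459, q = 761.
The new curves are qd = 2144 - 5P (demand) and qs = 6P - 1993 (supply).
New equilibrium: 2144 - 5P = 6P - 1993 ⇒ 4137 = 11P ⇒ P = 4137/11 ≈ 376.0909, q = 2899/11 ≈ 263.5455.
%ΔP = (376.0909 − 459) / 459 × 100 = -18.06%.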